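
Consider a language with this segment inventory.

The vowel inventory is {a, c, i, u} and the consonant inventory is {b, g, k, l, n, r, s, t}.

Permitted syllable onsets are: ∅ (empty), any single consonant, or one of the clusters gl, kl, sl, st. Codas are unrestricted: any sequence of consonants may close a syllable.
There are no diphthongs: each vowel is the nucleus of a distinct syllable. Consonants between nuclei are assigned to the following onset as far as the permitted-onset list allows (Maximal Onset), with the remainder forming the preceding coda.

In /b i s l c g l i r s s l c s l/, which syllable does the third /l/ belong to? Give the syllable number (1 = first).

Nuclei (vowels): i, c, i, c → 4 syllables.
Between /i/ (V1) and /c/ (V2): /sl/ is a licit onset in full, so it all attaches to the next syllable.
Between /c/ (V2) and /i/ (V3): /gl/ — entire cluster is a permitted onset → onset /gl/, coda ∅.
Between /i/ (V3) and /c/ (V4): /rssl/ splits as /rs/ + /sl/ (/sl/ is the longest suffix that is a licit onset).
Result: bi.slc.glirs.slcsl.
The third /l/ is in the onset of syllable 4 (/slcsl/).

4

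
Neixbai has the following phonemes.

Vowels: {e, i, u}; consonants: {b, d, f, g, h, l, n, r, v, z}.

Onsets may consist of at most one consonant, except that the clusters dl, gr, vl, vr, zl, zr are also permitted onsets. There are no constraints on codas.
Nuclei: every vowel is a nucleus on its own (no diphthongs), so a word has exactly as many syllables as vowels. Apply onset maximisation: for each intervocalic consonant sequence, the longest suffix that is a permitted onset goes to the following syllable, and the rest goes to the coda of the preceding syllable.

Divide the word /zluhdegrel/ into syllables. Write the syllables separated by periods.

zluh.de.grel

The vowels are u, e, e — 3 nuclei, so 3 syllables.
σ1/σ2 boundary: /hd/ splits as /h/ + /d/ (/d/ is the longest suffix that is a licit onset).
σ2/σ3 boundary: cluster /gr/ — /gr/ is itself a permitted onset, so the whole cluster goes right; preceding coda = ∅.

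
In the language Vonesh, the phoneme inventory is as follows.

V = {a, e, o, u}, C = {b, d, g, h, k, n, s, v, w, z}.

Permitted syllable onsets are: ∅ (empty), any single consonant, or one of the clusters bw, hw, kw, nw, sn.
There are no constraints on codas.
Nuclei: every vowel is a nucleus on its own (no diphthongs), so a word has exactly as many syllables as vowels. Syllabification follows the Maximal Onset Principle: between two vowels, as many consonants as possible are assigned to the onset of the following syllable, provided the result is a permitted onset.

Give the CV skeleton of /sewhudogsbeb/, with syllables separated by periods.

CVC.CV.CVCC.CVC

Nuclei (vowels): e, u, o, e → 4 syllables.
/e…u/ gap (V1→V2): cluster /wh/ — the longest permitted-onset suffix is /h/; onset = /h/, preceding coda = /w/.
/u…o/ gap (V2→V3): just /d/ — single C goes to the following onset.
/o…e/ gap (V3→V4): /gsb/; trying suffixes from longest down, /b/ is the first permitted one, so coda /gs/ | onset /b/.
Result: sew.hu.dogs.beb.
Mapping each syllable to C/V: /sew/ → CVC, /hu/ → CV, /dogs/ → CVCC, /beb/ → CVC.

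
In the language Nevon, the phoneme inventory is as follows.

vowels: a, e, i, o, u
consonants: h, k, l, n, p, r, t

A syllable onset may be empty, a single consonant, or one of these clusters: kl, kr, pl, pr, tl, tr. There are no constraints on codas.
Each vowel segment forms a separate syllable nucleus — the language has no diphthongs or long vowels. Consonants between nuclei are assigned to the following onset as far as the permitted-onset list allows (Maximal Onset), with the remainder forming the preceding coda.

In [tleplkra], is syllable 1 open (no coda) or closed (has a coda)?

Nuclei (vowels): e, a → 2 syllables.
σ1/σ2 boundary: cluster /plkr/ — the longest permitted-onset suffix is /kr/; onset = /kr/, preceding coda = /pl/.
Result: tlepl.kra.
Syllable 1 is /tlepl/ with coda /pl/, so it is closed.

closed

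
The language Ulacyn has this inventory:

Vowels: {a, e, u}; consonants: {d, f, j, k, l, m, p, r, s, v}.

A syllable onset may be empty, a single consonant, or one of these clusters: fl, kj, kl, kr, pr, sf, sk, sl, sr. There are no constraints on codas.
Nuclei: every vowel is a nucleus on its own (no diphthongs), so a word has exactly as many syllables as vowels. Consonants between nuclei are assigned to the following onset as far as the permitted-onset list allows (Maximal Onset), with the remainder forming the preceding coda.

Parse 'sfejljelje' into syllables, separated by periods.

sfejl.jel.je

Nuclei (vowels): e, e, e → 3 syllables.
/e…e/ gap (V1→V2): cluster /jlj/ — the longest permitted-onset suffix is /j/; onset = /j/, preceding coda = /jl/.
/e…e/ gap (V2→V3): cluster /lj/ — the longest permitted-onset suffix is /j/; onset = /j/, preceding coda = /l/.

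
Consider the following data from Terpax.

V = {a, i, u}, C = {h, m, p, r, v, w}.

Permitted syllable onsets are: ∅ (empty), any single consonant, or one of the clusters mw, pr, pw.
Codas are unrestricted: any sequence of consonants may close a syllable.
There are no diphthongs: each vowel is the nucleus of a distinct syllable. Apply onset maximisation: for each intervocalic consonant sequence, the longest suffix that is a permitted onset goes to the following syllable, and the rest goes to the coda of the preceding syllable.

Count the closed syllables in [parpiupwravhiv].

The vowels are a, i, u, a, i — 5 nuclei, so 5 syllables.
Between /a/ (V1) and /i/ (V2): /rp/; trying suffixes from longest down, /p/ is the first permitted one, so coda /r/ | onset /p/.
Between /i/ (V2) and /u/ (V3): hiatus — the boundary sits between the two vowels.
Between /u/ (V3) and /a/ (V4): /pwr/ splits as /pw/ + /r/ (/r/ is the longest suffix that is a licit onset).
Between /a/ (V4) and /i/ (V5): /vh/; trying suffixes from longest down, /h/ is the first permitted one, so coda /v/ | onset /h/.
So the parse is par.pi.upw.rav.hiv.
Classifying each syllable: /par/ (closed), /pi/ (open), /upw/ (closed), /rav/ (closed), /hiv/ (closed).
Closed syllables: 4.

4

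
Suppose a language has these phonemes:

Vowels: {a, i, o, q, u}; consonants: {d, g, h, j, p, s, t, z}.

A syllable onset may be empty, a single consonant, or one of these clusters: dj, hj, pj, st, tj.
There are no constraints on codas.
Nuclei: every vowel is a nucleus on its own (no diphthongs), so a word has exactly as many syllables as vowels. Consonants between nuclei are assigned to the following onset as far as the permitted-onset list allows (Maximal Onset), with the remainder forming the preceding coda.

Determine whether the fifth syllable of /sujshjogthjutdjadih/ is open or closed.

closed

Vowels present: u, o, u, a, i; each is a nucleus, giving 5 syllables.
/u…o/ gap (V1→V2): /jshj/; trying suffixes from longest down, /hj/ is the first permitted one, so coda /js/ | onset /hj/.
/o…u/ gap (V2→V3): /gthj/; trying suffixes from longest down, /hj/ is the first permitted one, so coda /gt/ | onset /hj/.
/u…a/ gap (V3→V4): /tdj/ splits as /t/ + /dj/ (/dj/ is the longest suffix that is a licit onset).
/a…i/ gap (V4→V5): /d/ is a single consonant, so it becomes the next onset.
Putting it together: sujs.hjogt.hjut.dja.dih.
Syllable 5 is /dih/ with coda /h/, so it is closed.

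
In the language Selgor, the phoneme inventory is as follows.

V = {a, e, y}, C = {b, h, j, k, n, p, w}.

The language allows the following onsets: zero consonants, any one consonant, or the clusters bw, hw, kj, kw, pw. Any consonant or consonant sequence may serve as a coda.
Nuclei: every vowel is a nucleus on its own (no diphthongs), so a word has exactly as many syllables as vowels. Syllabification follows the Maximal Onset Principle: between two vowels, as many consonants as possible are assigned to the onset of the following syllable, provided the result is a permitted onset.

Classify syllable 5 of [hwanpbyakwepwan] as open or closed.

Nuclei (vowels): a, y, a, e, a → 5 syllables.
/a…y/ gap (V1→V2): /npb/ splits as /np/ + /b/ (/b/ is the longest suffix that is a licit onset).
/y…a/ gap (V2→V3): nothing intervenes; syllable break is V.V.
/a…e/ gap (V3→V4): /kw/ is a licit onset in full, so it all attaches to the next syllable.
/e…a/ gap (V4→V5): /pw/ is a licit onset in full, so it all attaches to the next syllable.
Result: hwanp.by.a.kwe.pwan.
Syllable 5 is /pwan/ with coda /n/, so it is closed.

closed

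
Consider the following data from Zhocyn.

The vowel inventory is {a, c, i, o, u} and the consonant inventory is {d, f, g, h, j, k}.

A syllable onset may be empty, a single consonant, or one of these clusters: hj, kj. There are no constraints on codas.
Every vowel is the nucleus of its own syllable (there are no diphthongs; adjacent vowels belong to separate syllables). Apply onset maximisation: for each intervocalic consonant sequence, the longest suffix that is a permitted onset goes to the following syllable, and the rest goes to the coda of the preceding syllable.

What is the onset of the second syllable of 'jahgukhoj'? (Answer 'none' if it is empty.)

g

Nuclei (vowels): a, u, o → 3 syllables.
/a…u/ gap (V1→V2): /hg/ splits as /h/ + /g/ (/g/ is the longest suffix that is a licit onset).
/u…o/ gap (V2→V3): cluster /kh/ — the longest permitted-onset suffix is /h/; onset = /h/, preceding coda = /k/.
Syllabification: jah.guk.hoj.
Syllable 2 is /guk/: onset /g/, nucleus /u/, coda /k/.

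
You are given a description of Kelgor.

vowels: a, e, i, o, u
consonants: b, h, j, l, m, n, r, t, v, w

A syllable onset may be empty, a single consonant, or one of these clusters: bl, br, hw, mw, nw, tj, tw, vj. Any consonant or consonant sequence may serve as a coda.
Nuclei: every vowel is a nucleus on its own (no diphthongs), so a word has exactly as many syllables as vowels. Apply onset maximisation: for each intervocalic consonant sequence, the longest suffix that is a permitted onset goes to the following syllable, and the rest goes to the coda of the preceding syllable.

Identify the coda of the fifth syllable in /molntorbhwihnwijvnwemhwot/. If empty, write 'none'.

m

The vowels are o, o, i, i, e, o — 6 nuclei, so 6 syllables.
Between /o/ (V1) and /o/ (V2): cluster /lnt/ — the longest permitted-onset suffix is /t/; onset = /t/, preceding coda = /ln/.
Between /o/ (V2) and /i/ (V3): cluster /rbhw/ — the longest permitted-onset suffix is /hw/; onset = /hw/, preceding coda = /rb/.
Between /i/ (V3) and /i/ (V4): /hnw/; trying suffixes from longest down, /nw/ is the first permitted one, so coda /h/ | onset /nw/.
Between /i/ (V4) and /e/ (V5): /jvnw/; trying suffixes from longest down, /nw/ is the first permitted one, so coda /jv/ | onset /nw/.
Between /e/ (V5) and /o/ (V6): /mhw/ splits as /m/ + /hw/ (/hw/ is the longest suffix that is a licit onset).
Result: moln.torb.hwih.nwijv.nwem.hwot.
Syllable 5 is /nwem/: onset /nw/, nucleus /e/, coda /m/.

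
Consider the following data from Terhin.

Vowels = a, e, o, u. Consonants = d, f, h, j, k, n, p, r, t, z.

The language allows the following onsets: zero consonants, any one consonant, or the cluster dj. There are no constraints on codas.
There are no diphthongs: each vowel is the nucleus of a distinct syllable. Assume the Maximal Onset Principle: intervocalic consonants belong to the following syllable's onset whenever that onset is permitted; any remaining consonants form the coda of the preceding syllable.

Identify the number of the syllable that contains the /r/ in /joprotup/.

2

Vowels present: o, o, u; each is a nucleus, giving 3 syllables.
Between /o/ (V1) and /o/ (V2): /pr/; trying suffixes from longest down, /r/ is the first permitted one, so coda /p/ | onset /r/.
Between /o/ (V2) and /u/ (V3): /t/ → onset of the next syllable (single consonants are always licit onsets).
So the parse is jop.ro.tup.
The /r/ is in the onset of syllable 2 (/ro/).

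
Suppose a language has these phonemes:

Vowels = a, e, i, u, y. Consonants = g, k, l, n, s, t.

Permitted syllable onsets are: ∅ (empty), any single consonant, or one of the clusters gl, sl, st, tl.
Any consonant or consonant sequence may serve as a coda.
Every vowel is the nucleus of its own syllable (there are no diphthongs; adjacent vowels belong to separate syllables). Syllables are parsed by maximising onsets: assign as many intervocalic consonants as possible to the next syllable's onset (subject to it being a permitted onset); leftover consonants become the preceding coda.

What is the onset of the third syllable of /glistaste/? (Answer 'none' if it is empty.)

Vowels present: i, a, e; each is a nucleus, giving 3 syllables.
/i…a/ gap (V1→V2): cluster /st/ — /st/ is itself a permitted onset, so the whole cluster goes right; preceding coda = ∅.
/a…e/ gap (V2→V3): /st/ is a licit onset in full, so it all attaches to the next syllable.
Result: gli.sta.ste.
Syllable 3 is /ste/: onset /st/, nucleus /e/, coda ∅.

st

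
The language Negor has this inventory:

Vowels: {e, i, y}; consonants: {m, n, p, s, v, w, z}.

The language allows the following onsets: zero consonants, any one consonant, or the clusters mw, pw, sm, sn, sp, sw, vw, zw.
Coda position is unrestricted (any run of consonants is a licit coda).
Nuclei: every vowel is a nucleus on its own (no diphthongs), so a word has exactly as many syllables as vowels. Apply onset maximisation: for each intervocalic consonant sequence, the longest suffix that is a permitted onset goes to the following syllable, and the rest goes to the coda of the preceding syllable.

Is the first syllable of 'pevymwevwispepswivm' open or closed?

open

The vowels are e, y, e, i, e, i — 6 nuclei, so 6 syllables.
/e…y/ gap (V1→V2): just /v/ — single C goes to the following onset.
/y…e/ gap (V2→V3): /mw/ is a licit onset in full, so it all attaches to the next syllable.
/e…i/ gap (V3→V4): cluster /vw/ — /vw/ is itself a permitted onset, so the whole cluster goes right; preceding coda = ∅.
/i…e/ gap (V4→V5): /sp/ is a licit onset in full, so it all attaches to the next syllable.
/e…i/ gap (V5→V6): /psw/; trying suffixes from longest down, /sw/ is the first permitted one, so coda /p/ | onset /sw/.
Putting it together: pe.vy.mwe.vwi.spep.swivm.
Syllable 1 is /pe/; it ends in its nucleus with no coda, so it is open.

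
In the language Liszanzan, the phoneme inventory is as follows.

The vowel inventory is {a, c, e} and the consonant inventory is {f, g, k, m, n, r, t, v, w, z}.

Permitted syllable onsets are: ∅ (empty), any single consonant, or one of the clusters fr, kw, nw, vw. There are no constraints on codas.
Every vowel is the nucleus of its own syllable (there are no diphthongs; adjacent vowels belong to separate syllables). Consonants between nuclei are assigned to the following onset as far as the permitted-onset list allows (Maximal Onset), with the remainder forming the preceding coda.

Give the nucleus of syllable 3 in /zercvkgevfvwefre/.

e

Vowels present: e, c, e, e, e; each is a nucleus, giving 5 syllables.
The third nucleus (vowel 3 from the left) is /e/.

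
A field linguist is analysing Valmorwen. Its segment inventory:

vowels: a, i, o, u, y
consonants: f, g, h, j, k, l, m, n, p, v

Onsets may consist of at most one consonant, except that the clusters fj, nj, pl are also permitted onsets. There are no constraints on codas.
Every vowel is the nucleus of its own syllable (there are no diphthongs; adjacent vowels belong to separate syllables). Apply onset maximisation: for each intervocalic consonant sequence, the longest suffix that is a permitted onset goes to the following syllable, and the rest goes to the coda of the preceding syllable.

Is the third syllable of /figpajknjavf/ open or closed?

Vowels present: i, a, a; each is a nucleus, giving 3 syllables.
Between /i/ (V1) and /a/ (V2): /gp/ — longest licit onset from the right is /p/, leaving /g/ as coda.
Between /a/ (V2) and /a/ (V3): cluster /jknj/ — the longest permitted-onset suffix is /nj/; onset = /nj/, preceding coda = /jk/.
Result: fig.pajk.njavf.
Syllable 3 is /njavf/ with coda /vf/, so it is closed.

closed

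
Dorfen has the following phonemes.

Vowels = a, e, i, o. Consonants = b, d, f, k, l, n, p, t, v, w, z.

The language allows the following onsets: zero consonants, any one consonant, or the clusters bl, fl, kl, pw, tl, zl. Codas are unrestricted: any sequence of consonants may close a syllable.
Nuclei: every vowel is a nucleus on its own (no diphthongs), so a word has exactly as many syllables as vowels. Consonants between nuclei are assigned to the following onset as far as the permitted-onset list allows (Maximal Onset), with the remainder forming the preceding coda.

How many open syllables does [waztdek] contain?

Vowels present: a, e; each is a nucleus, giving 2 syllables.
σ1/σ2 boundary: /ztd/ splits as /zt/ + /d/ (/d/ is the longest suffix that is a licit onset).
Result: wazt.dek.
Classifying each syllable: /wazt/ (closed), /dek/ (closed).
Open syllables: 0.

0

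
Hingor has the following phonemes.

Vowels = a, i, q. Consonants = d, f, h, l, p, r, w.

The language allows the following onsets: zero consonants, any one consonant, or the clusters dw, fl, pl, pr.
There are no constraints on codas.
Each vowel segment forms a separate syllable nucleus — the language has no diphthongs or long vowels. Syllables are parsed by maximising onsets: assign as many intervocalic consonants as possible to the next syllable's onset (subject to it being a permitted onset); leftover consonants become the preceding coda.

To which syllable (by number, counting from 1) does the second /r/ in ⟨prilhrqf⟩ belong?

2

Nuclei (vowels): i, q → 2 syllables.
V1 /i/ – V2 /q/: cluster /lhr/ — the longest permitted-onset suffix is /r/; onset = /r/, preceding coda = /lh/.
Result: prilh.rqf.
The second /r/ is in the onset of syllable 2 (/rqf/).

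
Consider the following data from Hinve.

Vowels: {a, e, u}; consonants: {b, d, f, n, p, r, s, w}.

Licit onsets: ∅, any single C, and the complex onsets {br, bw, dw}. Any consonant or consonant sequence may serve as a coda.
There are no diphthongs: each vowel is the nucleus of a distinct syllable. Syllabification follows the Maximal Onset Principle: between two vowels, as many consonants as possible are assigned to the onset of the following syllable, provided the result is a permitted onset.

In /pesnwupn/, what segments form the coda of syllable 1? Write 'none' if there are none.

Vowels present: e, u; each is a nucleus, giving 2 syllables.
Between /e/ (V1) and /u/ (V2): /snw/ splits as /sn/ + /w/ (/w/ is the longest suffix that is a licit onset).
Result: pesn.wupn.
Syllable 1 is /pesn/: onset /p/, nucleus /e/, coda /sn/.

sn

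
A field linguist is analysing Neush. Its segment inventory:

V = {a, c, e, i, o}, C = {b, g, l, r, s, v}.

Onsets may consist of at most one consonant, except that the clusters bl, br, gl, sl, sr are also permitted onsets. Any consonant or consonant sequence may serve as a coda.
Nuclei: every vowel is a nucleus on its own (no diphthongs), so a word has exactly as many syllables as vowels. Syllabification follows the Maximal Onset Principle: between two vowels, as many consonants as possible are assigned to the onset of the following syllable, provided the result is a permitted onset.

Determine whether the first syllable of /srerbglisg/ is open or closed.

Nuclei (vowels): e, i → 2 syllables.
V1 /e/ – V2 /i/: /rbgl/ — longest licit onset from the right is /gl/, leaving /rb/ as coda.
Result: srerb.glisg.
Syllable 1 is /srerb/ with coda /rb/, so it is closed.

closed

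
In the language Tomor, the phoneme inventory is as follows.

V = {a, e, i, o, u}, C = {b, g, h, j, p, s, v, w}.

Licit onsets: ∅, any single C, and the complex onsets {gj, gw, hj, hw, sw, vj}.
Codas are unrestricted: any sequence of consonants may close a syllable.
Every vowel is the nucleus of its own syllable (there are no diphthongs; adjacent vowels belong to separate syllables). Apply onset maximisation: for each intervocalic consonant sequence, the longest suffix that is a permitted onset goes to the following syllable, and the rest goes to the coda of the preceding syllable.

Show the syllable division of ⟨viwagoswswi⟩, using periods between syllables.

vi.wa.gosw.swi

Nuclei (vowels): i, a, o, i → 4 syllables.
σ1/σ2 boundary: /w/ is a single consonant, so it becomes the next onset.
σ2/σ3 boundary: just /g/ — single C goes to the following onset.
σ3/σ4 boundary: /swsw/ splits as /sw/ + /sw/ (/sw/ is the longest suffix that is a licit onset).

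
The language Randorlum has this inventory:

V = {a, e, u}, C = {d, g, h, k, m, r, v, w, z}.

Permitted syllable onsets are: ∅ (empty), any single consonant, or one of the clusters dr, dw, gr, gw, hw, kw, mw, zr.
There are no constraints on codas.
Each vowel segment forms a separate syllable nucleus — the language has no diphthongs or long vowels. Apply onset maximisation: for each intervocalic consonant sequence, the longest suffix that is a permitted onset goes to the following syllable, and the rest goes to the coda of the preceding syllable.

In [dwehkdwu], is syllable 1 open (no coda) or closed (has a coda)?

closed

Vowels present: e, u; each is a nucleus, giving 2 syllables.
/e…u/ gap (V1→V2): /hkdw/ splits as /hk/ + /dw/ (/dw/ is the longest suffix that is a licit onset).
Result: dwehk.dwu.
Syllable 1 is /dwehk/ with coda /hk/, so it is closed.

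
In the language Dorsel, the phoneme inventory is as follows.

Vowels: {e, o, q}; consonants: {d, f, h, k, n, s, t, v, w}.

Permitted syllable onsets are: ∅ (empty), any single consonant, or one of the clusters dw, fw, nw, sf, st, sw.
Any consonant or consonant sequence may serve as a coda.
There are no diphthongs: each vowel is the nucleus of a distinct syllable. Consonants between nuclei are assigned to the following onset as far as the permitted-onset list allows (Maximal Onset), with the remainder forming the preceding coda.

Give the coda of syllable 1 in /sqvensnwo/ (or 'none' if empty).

Nuclei (vowels): q, e, o → 3 syllables.
V1 /q/ – V2 /e/: /v/ is a single consonant, so it becomes the next onset.
V2 /e/ – V3 /o/: cluster /nsnw/ — the longest permitted-onset suffix is /nw/; onset = /nw/, preceding coda = /ns/.
Putting it together: sq.vens.nwo.
Syllable 1 is /sq/: onset /s/, nucleus /q/, coda ∅.

none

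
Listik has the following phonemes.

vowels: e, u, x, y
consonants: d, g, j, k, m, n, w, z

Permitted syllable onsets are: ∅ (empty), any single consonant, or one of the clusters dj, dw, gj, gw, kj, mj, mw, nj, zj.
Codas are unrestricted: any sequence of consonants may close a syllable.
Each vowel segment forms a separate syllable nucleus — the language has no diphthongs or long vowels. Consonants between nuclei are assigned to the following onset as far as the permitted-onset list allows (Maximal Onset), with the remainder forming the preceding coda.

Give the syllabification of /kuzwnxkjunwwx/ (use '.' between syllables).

kuzw.nx.kjunw.wx

Vowels present: u, x, u, x; each is a nucleus, giving 4 syllables.
/u…x/ gap (V1→V2): /zwn/; trying suffixes from longest down, /n/ is the first permitted one, so coda /zw/ | onset /n/.
/x…u/ gap (V2→V3): /kj/ is a licit onset in full, so it all attaches to the next syllable.
/u…x/ gap (V3→V4): /nww/ splits as /nw/ + /w/ (/w/ is the longest suffix that is a licit onset).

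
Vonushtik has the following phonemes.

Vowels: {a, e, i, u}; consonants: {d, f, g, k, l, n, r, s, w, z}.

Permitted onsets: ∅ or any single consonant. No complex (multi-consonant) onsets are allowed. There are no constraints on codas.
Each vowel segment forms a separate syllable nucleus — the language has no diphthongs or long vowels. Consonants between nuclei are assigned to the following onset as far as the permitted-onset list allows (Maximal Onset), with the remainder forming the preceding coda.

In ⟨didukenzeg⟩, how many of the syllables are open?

Vowels present: i, u, e, e; each is a nucleus, giving 4 syllables.
V1 /i/ – V2 /u/: /d/ → onset of the next syllable (single consonants are always licit onsets).
V2 /u/ – V3 /e/: /k/ is a single consonant, so it becomes the next onset.
V3 /e/ – V4 /e/: cluster /nz/ — the longest permitted-onset suffix is /z/; onset = /z/, preceding coda = /n/.
Result: di.du.ken.zeg.
Classifying each syllable: /di/ (open), /du/ (open), /ken/ (closed), /zeg/ (closed).
Open syllables: 2.

2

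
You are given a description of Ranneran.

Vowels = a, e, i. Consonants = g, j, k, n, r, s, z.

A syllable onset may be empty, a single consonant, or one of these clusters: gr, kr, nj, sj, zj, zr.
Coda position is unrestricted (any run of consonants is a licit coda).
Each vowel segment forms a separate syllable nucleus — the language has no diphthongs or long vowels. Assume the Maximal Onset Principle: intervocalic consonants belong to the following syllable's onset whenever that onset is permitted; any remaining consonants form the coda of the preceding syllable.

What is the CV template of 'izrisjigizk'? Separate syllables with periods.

Vowels present: i, i, i, i; each is a nucleus, giving 4 syllables.
V1 /i/ – V2 /i/: /zr/ — entire cluster is a permitted onset → onset /zr/, coda ∅.
V2 /i/ – V3 /i/: cluster /sj/ — /sj/ is itself a permitted onset, so the whole cluster goes right; preceding coda = ∅.
V3 /i/ – V4 /i/: just /g/ — single C goes to the following onset.
Syllabification: i.zri.sji.gizk.
Mapping each syllable to C/V: /i/ → V, /zri/ → CCV, /sji/ → CCV, /gizk/ → CVCC.

V.CCV.CCV.CVCC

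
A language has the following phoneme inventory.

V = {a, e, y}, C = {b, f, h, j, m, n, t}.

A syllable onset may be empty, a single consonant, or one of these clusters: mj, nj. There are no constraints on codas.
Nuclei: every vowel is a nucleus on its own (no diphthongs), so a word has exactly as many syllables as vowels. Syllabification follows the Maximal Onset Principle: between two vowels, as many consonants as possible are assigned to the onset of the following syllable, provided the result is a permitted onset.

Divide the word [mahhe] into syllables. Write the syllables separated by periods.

mah.he

The vowels are a, e — 2 nuclei, so 2 syllables.
Between /a/ (V1) and /e/ (V2): /hh/ — longest licit onset from the right is /h/, leaving /h/ as coda.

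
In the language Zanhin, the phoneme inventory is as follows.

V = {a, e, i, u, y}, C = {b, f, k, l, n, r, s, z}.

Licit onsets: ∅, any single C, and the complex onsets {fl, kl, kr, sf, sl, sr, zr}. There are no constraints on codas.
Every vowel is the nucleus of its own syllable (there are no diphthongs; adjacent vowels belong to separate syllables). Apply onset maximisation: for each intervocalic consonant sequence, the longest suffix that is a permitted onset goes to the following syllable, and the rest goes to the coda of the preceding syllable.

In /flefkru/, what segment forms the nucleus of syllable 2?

u

Nuclei (vowels): e, u → 2 syllables.
The second nucleus (vowel 2 from the left) is /u/.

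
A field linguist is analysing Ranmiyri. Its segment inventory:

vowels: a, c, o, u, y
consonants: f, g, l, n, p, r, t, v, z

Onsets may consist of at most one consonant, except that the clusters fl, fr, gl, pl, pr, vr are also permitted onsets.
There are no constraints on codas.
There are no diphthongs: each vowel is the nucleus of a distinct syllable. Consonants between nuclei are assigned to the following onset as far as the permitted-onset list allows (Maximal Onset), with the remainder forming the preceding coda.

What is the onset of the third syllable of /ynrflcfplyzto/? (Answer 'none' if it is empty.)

The vowels are y, c, y, o — 4 nuclei, so 4 syllables.
V1 /y/ – V2 /c/: /nrfl/ — longest licit onset from the right is /fl/, leaving /nr/ as coda.
V2 /c/ – V3 /y/: /fpl/ — longest licit onset from the right is /pl/, leaving /f/ as coda.
V3 /y/ – V4 /o/: /zt/ — longest licit onset from the right is /t/, leaving /z/ as coda.
Result: ynr.flcf.plyz.to.
Syllable 3 is /plyz/: onset /pl/, nucleus /y/, coda /z/.

pl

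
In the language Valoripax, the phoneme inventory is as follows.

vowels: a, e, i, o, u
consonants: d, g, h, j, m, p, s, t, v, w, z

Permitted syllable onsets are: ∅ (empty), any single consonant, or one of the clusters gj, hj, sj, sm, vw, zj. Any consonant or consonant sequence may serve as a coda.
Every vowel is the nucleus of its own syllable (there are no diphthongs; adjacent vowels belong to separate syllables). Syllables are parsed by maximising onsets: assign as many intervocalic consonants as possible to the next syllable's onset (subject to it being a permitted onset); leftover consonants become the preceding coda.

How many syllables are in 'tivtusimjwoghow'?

Nuclei (vowels): i, u, i, o, o → 5 syllables.

5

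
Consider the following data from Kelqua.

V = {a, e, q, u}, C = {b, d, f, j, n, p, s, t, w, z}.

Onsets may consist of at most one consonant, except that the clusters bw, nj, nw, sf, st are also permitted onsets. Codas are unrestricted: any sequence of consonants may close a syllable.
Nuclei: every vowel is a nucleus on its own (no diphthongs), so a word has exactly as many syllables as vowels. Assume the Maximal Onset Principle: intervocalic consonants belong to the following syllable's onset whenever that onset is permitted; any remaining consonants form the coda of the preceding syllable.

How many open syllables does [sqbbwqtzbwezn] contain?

Nuclei (vowels): q, q, e → 3 syllables.
σ1/σ2 boundary: /bbw/; trying suffixes from longest down, /bw/ is the first permitted one, so coda /b/ | onset /bw/.
σ2/σ3 boundary: /tzbw/ — longest licit onset from the right is /bw/, leaving /tz/ as coda.
So the parse is sqb.bwqtz.bwezn.
Classifying each syllable: /sqb/ (closed), /bwqtz/ (closed), /bwezn/ (closed).
Open syllables: 0.

0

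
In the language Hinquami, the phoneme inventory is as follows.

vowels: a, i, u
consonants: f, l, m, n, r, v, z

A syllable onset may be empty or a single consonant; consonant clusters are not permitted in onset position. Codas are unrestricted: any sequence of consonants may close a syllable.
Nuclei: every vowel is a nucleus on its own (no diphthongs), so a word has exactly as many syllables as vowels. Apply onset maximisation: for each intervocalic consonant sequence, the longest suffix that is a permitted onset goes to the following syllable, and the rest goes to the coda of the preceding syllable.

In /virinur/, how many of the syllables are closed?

1

Nuclei (vowels): i, i, u → 3 syllables.
V1 /i/ – V2 /i/: just /r/ — single C goes to the following onset.
V2 /i/ – V3 /u/: /n/ is a single consonant, so it becomes the next onset.
Putting it together: vi.ri.nur.
Classifying each syllable: /vi/ (open), /ri/ (open), /nur/ (closed).
Closed syllables: 1.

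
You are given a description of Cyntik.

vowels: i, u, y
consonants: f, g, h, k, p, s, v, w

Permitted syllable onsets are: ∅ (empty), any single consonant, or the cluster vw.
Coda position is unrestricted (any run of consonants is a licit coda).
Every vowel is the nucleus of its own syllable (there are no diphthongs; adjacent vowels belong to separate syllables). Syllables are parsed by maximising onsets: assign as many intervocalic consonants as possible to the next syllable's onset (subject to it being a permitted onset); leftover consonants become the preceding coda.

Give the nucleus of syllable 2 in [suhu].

u

Nuclei (vowels): u, u → 2 syllables.
The second nucleus (vowel 2 from the left) is /u/.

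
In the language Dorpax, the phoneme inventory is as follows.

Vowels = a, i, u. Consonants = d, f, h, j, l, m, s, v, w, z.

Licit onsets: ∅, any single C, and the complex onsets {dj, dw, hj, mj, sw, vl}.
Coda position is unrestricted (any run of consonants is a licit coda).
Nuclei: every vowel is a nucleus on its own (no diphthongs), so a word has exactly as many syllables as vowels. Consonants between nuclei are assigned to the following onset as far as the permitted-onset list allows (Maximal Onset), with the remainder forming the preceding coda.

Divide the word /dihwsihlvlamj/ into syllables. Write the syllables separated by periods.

Vowels present: i, i, a; each is a nucleus, giving 3 syllables.
σ1/σ2 boundary: cluster /hws/ — the longest permitted-onset suffix is /s/; onset = /s/, preceding coda = /hw/.
σ2/σ3 boundary: /hlvl/; trying suffixes from longest down, /vl/ is the first permitted one, so coda /hl/ | onset /vl/.

dihw.sihl.vlamj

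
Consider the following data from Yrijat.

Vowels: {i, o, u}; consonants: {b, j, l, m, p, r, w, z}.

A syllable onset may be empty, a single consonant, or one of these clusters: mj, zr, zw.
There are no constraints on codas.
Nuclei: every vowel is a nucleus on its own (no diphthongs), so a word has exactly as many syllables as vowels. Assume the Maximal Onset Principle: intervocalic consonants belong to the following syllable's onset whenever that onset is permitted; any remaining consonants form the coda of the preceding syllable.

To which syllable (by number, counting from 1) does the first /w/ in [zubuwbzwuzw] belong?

2

Vowels present: u, u, u; each is a nucleus, giving 3 syllables.
V1 /u/ – V2 /u/: /b/ is a single consonant, so it becomes the next onset.
V2 /u/ – V3 /u/: /wbzw/ — longest licit onset from the right is /zw/, leaving /wb/ as coda.
Result: zu.buwb.zwuzw.
The first /w/ is in the coda of syllable 2 (/buwb/).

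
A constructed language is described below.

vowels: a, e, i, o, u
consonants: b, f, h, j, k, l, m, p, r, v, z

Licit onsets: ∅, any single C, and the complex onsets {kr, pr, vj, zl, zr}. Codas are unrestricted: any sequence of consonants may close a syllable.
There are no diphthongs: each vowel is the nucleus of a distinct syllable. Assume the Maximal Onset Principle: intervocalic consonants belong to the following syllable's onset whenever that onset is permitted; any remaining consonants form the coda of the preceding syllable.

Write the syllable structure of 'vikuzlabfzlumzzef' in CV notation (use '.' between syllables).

CV.CV.CCVCC.CCVCC.CVC

Nuclei (vowels): i, u, a, u, e → 5 syllables.
σ1/σ2 boundary: /k/ → onset of the next syllable (single consonants are always licit onsets).
σ2/σ3 boundary: /zl/ — entire cluster is a permitted onset → onset /zl/, coda ∅.
σ3/σ4 boundary: /bfzl/ — longest licit onset from the right is /zl/, leaving /bf/ as coda.
σ4/σ5 boundary: /mzz/ — longest licit onset from the right is /z/, leaving /mz/ as coda.
Result: vi.ku.zlabf.zlumz.zef.
Mapping each syllable to C/V: /vi/ → CV, /ku/ → CV, /zlabf/ → CCVCC, /zlumz/ → CCVCC, /zef/ → CVC.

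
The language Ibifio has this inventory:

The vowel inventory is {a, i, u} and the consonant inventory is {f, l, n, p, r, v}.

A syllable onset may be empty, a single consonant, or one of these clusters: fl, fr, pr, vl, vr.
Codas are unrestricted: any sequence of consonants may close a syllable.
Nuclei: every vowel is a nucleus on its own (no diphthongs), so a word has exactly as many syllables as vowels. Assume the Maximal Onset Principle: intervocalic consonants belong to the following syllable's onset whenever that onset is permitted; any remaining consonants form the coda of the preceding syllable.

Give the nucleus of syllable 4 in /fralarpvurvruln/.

u

The vowels are a, a, u, u — 4 nuclei, so 4 syllables.
The fourth nucleus (vowel 4 from the left) is /u/.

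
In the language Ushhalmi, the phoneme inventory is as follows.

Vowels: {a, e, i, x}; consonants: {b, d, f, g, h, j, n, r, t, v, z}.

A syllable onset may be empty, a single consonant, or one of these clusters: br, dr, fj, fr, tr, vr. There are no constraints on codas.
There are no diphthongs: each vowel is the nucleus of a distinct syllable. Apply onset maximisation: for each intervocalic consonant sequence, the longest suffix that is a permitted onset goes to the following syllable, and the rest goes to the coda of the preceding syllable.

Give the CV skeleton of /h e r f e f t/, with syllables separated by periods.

CVC.CVCC

The vowels are e, e — 2 nuclei, so 2 syllables.
Between /e/ (V1) and /e/ (V2): /rf/ — longest licit onset from the right is /f/, leaving /r/ as coda.
Putting it together: her.feft.
Mapping each syllable to C/V: /her/ → CVC, /feft/ → CVCC.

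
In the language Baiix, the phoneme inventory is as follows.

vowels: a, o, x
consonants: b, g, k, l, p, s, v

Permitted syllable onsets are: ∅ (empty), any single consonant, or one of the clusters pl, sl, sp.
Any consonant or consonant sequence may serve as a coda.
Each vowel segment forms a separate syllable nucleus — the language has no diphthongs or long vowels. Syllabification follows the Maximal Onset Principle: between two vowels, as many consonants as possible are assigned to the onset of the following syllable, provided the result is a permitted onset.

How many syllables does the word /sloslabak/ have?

3

The vowels are o, a, a — 3 nuclei, so 3 syllables.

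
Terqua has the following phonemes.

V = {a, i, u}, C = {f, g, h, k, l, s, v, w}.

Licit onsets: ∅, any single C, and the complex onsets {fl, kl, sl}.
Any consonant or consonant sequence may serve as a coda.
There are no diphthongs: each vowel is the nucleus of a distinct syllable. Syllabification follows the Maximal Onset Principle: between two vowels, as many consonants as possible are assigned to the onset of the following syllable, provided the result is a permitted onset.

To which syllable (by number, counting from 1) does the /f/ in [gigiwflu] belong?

Vowels present: i, i, u; each is a nucleus, giving 3 syllables.
σ1/σ2 boundary: just /g/ — single C goes to the following onset.
σ2/σ3 boundary: /wfl/; trying suffixes from longest down, /fl/ is the first permitted one, so coda /w/ | onset /fl/.
Result: gi.giw.flu.
The /f/ is in the onset of syllable 3 (/flu/).

3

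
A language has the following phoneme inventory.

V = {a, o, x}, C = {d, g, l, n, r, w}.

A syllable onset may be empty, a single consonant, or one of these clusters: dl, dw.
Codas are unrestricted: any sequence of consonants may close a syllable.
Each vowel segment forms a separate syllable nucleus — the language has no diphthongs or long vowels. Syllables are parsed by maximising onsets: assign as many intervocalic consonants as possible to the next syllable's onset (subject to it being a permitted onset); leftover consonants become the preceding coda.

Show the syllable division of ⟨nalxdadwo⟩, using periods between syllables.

na.lx.da.dwo

The vowels are a, x, a, o — 4 nuclei, so 4 syllables.
σ1/σ2 boundary: /l/ is a single consonant, so it becomes the next onset.
σ2/σ3 boundary: just /d/ — single C goes to the following onset.
σ3/σ4 boundary: cluster /dw/ — /dw/ is itself a permitted onset, so the whole cluster goes right; preceding coda = ∅.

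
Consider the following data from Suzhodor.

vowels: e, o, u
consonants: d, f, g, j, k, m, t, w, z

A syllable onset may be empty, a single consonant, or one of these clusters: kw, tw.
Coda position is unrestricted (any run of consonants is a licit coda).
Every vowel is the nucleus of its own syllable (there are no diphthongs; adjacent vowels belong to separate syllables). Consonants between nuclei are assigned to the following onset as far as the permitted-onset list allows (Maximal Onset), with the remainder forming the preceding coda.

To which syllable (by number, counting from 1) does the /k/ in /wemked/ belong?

2

Nuclei (vowels): e, e → 2 syllables.
σ1/σ2 boundary: /mk/; trying suffixes from longest down, /k/ is the first permitted one, so coda /m/ | onset /k/.
Putting it together: wem.ked.
The /k/ is in the onset of syllable 2 (/ked/).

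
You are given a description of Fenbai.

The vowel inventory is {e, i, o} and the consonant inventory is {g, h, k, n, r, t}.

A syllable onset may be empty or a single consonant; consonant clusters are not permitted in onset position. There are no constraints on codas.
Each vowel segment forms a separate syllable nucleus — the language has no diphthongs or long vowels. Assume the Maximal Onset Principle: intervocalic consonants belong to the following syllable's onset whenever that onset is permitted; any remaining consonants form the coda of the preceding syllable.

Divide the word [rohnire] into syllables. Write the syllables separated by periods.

The vowels are o, i, e — 3 nuclei, so 3 syllables.
Between /o/ (V1) and /i/ (V2): /hn/; trying suffixes from longest down, /n/ is the first permitted one, so coda /h/ | onset /n/.
Between /i/ (V2) and /e/ (V3): /r/ → onset of the next syllable (single consonants are always licit onsets).

roh.ni.re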